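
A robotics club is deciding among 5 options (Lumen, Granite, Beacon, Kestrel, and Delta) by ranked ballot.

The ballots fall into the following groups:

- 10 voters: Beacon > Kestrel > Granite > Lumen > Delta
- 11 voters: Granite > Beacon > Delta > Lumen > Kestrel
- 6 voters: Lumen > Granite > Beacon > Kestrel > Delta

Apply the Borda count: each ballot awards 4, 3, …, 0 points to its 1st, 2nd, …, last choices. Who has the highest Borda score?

Beacon

Borda scores:
  Lumen: 10·1 + 11·1 + 6·4 = 45
  Granite: 10·2 + 11·4 + 6·3 = 82
  Beacon: 10·4 + 11·3 + 6·2 = 85
  Kestrel: 10·3 + 11·0 + 6·1 = 36
  Delta: 10·0 + 11·2 + 6·0 = 22
Beacon has the highest total.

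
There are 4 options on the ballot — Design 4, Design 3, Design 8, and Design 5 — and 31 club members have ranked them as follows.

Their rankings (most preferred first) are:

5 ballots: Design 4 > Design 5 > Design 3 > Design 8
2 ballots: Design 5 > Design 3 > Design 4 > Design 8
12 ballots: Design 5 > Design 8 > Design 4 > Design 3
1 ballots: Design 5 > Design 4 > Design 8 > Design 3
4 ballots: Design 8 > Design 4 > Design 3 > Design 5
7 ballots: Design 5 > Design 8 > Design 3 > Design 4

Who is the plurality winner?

Design 5

First-place vote totals:
  Design 4: 5
  Design 3: 0
  Design 8: 4
  Design 5: 22
Design 5 has the most first-place votes.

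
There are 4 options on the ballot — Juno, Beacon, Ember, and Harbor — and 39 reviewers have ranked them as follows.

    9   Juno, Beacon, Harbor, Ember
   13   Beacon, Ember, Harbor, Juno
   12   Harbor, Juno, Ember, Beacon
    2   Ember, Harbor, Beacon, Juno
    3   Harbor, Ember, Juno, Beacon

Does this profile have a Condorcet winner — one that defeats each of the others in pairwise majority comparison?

No

Head-to-head results (39 voters total):
Juno vs Beacon: Juno wins 24–15.
Juno vs Ember: Juno wins 21–18.
Juno vs Harbor: Harbor wins 30–9.
Beacon vs Ember: Beacon wins 22–17.
Beacon vs Harbor: Beacon wins 22–17.
Ember vs Harbor: Harbor wins 24–15.
No candidate beats all others: Juno beats Beacon beats Harbor beats Juno, a majority cycle.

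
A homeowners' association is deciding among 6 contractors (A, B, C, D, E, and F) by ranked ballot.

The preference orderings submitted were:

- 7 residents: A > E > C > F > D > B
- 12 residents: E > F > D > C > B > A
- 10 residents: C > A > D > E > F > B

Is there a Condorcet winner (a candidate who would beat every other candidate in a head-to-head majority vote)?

Head-to-head results (29 voters total):
A vs B: A wins 17–12.
A vs C: C wins 22–7.
A vs D: A wins 17–12.
A vs E: A wins 17–12.
A vs F: A wins 17–12.
B vs C: C wins 29–0.
B vs D: D wins 29–0.
B vs E: E wins 29–0.
B vs F: F wins 29–0.
C vs D: C wins 17–12.
C vs E: E wins 19–10.
C vs F: C wins 17–12.
D vs E: E wins 19–10.
D vs F: F wins 19–10.
E vs F: E wins 29–0.
No candidate beats all others: A beats E beats C beats A, a majority cycle.

No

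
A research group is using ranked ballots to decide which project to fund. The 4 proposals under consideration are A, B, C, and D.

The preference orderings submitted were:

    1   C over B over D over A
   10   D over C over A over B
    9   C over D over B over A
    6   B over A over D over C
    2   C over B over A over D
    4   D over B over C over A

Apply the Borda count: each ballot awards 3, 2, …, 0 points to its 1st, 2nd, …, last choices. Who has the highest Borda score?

Borda scores:
  A: 0 + 10·1 + 9·0 + 6·2 + 2·1 + 4·0 = 24
  B: 2 + 10·0 + 9·1 + 6·3 + 2·2 + 4·2 = 41
  C: 3 + 10·2 + 9·3 + 6·0 + 2·3 + 4·1 = 60
  D: 1 + 10·3 + 9·2 + 6·1 + 2·0 + 4·3 = 67
D has the highest total.

D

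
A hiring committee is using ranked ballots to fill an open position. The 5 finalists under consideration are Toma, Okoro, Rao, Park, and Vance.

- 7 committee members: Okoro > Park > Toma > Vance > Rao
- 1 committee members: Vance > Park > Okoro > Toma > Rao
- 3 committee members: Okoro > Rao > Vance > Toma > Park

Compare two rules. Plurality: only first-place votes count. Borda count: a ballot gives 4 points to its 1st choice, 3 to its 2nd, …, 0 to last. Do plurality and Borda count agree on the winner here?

Yes

Plurality first-place counts: Toma 0, Okoro 10, Rao 0, Park 0, Vance 1 → Okoro.
Borda totals: Toma 18, Okoro 42, Rao 9, Park 24, Vance 17 → Okoro.
The two rules agree on Okoro.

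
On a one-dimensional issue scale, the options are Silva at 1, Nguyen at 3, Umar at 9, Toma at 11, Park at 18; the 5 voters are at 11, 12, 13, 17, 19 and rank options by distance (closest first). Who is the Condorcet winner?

With single-peaked preferences on a line, the Condorcet winner is the candidate closest to the median voter.
The median voter (position 13) is closest to Toma at 11.
Check: Toma vs Umar — voters closer to Toma: 5 of 5.

Toma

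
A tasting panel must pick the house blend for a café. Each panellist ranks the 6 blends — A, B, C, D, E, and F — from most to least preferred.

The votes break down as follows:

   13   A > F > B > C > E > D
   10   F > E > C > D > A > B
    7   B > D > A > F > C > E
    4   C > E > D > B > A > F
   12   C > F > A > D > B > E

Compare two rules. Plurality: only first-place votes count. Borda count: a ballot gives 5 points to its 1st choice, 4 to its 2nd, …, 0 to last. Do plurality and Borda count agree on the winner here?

No

Plurality first-place counts: A 13, B 7, C 16, D 0, E 0, F 10 → C.
Borda totals: A 136, B 94, C 143, D 84, E 69, F 164 → F.
The two rules disagree: plurality picks C, Borda picks F.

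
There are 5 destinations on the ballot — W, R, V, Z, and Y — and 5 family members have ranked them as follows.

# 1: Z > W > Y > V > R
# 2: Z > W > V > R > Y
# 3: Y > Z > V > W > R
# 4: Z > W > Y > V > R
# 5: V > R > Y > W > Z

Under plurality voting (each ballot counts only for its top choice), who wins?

Z

First-place vote totals:
  W: 0
  R: 0
  V: 1
  Z: 3
  Y: 1
Z has the most first-place votes.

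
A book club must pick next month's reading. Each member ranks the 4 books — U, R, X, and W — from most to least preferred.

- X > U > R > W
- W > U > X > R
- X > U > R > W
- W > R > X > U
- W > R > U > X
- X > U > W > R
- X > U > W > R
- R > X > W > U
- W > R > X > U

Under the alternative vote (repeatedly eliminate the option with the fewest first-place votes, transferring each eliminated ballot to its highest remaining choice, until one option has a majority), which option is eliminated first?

U

Round 1: X 4, W 4, R 1, U 0. U has the fewest and is eliminated.
Round 2: X 4, W 4, R 1. R has the fewest and is eliminated.
Round 3: X 5, W 4. X has a majority.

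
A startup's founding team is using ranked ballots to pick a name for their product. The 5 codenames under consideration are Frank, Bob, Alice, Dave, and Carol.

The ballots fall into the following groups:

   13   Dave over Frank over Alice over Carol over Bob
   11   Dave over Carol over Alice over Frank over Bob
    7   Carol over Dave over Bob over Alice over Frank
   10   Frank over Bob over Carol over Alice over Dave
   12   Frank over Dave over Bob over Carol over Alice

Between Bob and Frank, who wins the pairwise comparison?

Ballots ranking Bob above Frank: 7.
Ballots ranking Frank above Bob: 13+11+10+12 = 46.
Frank wins the head-to-head, 46–7.

Frank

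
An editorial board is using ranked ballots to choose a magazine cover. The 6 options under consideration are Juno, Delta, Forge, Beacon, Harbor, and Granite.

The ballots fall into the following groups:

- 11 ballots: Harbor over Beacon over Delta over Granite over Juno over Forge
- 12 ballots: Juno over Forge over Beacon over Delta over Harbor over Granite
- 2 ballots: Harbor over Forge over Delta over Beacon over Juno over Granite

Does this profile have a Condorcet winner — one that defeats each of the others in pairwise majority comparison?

Head-to-head results (25 voters total):
Juno vs Delta: Delta wins 13–12.
Juno vs Forge: Juno wins 23–2.
Juno vs Beacon: Beacon wins 13–12.
Juno vs Harbor: Harbor wins 13–12.
Juno vs Granite: Juno wins 14–11.
Delta vs Forge: Forge wins 14–11.
Delta vs Beacon: Beacon wins 23–2.
Delta vs Harbor: Harbor wins 13–12.
Delta vs Granite: Delta wins 25–0.
Forge vs Beacon: Forge wins 14–11.
Forge vs Harbor: Harbor wins 13–12.
Forge vs Granite: Forge wins 14–11.
Beacon vs Harbor: Harbor wins 13–12.
Beacon vs Granite: Beacon wins 25–0.
Harbor vs Granite: Harbor wins 25–0.
Harbor beats each rival — Juno (13–12), Delta (13–12), Forge (13–12), Beacon (13–12), Granite (25–0) — so Harbor is the Condorcet winner.

Yes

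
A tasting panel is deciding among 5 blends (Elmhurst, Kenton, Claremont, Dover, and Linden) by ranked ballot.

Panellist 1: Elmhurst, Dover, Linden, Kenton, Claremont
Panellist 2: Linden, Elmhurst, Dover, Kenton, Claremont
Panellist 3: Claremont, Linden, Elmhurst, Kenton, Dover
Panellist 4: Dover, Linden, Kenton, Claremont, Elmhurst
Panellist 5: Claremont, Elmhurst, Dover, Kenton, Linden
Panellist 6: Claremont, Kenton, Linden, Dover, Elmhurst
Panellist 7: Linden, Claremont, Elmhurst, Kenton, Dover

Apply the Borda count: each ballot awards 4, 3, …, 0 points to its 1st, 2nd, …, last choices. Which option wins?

Borda scores:
  Elmhurst: 4 + 3 + 2 + 0 + 3 + 0 + 2 = 14
  Kenton: 1 + 1 + 1 + 2 + 1 + 3 + 1 = 10
  Claremont: 0 + 0 + 4 + 1 + 4 + 4 + 3 = 16
  Dover: 3 + 2 + 0 + 4 + 2 + 1 + 0 = 12
  Linden: 2 + 4 + 3 + 3 + 0 + 2 + 4 = 18
Linden has the highest total.

Linden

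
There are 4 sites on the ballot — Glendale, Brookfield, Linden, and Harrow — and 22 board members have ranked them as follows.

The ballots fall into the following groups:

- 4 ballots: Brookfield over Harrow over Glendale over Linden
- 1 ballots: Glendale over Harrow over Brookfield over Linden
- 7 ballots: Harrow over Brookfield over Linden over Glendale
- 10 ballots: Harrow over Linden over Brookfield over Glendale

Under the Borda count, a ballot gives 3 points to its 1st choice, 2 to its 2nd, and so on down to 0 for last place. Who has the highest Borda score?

Harrow

Borda scores:
  Glendale: 4·1 + 3 + 7·0 + 10·0 = 7
  Brookfield: 4·3 + 1 + 7·2 + 10·1 = 37
  Linden: 4·0 + 0 + 7·1 + 10·2 = 27
  Harrow: 4·2 + 2 + 7·3 + 10·3 = 61
Harrow has the highest total.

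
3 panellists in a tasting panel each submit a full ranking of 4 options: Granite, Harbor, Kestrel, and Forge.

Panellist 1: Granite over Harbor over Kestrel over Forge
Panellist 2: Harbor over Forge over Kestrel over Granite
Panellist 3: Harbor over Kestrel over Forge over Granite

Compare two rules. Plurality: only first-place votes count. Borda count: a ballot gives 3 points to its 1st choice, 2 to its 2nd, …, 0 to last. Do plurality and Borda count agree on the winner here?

Plurality first-place counts: Granite 1, Harbor 2, Kestrel 0, Forge 0 → Harbor.
Borda totals: Granite 3, Harbor 8, Kestrel 4, Forge 3 → Harbor.
The two rules agree on Harbor.

Yes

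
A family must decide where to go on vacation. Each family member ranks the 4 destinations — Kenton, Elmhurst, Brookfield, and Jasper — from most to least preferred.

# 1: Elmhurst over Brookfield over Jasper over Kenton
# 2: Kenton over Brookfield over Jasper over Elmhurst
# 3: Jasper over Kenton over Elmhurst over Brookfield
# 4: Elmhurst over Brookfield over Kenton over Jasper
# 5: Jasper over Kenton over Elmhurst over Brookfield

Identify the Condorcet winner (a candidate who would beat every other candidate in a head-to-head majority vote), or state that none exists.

Head-to-head results (5 voters total):
Kenton vs Elmhurst: Kenton wins 3–2.
Kenton vs Brookfield: Kenton wins 3–2.
Kenton vs Jasper: Jasper wins 3–2.
Elmhurst vs Brookfield: Elmhurst wins 4–1.
Elmhurst vs Jasper: Jasper wins 3–2.
Brookfield vs Jasper: Brookfield wins 3–2.
No candidate beats all others: Kenton beats Brookfield beats Jasper beats Kenton, a majority cycle.

None — there is no Condorcet winner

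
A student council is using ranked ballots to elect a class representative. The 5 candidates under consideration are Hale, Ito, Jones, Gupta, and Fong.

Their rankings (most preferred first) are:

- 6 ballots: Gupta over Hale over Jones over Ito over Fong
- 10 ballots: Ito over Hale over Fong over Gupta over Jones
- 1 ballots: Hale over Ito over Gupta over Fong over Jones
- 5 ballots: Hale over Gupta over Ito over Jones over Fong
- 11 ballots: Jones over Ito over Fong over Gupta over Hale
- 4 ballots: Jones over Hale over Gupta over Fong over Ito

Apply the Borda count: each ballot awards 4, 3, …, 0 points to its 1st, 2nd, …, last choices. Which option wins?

Borda scores:
  Hale: 6·3 + 10·3 + 4 + 5·4 + 11·0 + 4·3 = 84
  Ito: 6·1 + 10·4 + 3 + 5·2 + 11·3 + 4·0 = 92
  Jones: 6·2 + 10·0 + 0 + 5·1 + 11·4 + 4·4 = 77
  Gupta: 6·4 + 10·1 + 2 + 5·3 + 11·1 + 4·2 = 70
  Fong: 6·0 + 10·2 + 1 + 5·0 + 11·2 + 4·1 = 47
Ito has the highest total.

Ito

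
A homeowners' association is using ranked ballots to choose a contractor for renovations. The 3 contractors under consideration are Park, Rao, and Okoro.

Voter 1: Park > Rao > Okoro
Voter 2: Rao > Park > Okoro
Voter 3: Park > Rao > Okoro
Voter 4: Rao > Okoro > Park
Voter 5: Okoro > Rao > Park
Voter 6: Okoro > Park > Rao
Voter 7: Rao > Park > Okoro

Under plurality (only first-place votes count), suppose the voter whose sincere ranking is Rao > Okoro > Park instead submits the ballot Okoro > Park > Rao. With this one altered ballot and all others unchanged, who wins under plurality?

Okoro

First-place totals with the altered ballot: Park 2, Rao 2, Okoro 3.
The switch changes the winner from Rao to Okoro.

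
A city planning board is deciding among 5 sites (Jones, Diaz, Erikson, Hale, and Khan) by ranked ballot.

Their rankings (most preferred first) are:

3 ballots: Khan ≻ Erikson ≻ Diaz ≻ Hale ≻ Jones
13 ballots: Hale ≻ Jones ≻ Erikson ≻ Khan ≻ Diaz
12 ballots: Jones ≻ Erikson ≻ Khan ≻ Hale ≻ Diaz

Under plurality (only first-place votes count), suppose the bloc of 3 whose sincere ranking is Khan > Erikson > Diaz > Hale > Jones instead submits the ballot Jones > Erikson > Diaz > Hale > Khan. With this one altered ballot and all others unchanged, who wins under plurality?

Jones

First-place totals with the altered ballot: Jones 15, Diaz 0, Erikson 0, Hale 13, Khan 0.
The switch changes the winner from Hale to Jones.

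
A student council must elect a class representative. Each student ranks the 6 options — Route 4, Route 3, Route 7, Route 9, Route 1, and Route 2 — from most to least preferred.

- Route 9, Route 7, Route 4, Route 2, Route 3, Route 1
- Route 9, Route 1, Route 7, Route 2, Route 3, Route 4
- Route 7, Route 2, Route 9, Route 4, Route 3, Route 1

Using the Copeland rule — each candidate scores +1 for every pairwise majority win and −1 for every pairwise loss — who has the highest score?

Pairwise results:
  Route 4 vs Route 3: Route 4 wins 2–1.
  Route 4 vs Route 7: Route 7 wins 3–0.
  Route 4 vs Route 9: Route 9 wins 3–0.
  Route 4 vs Route 1: Route 4 wins 2–1.
  Route 4 vs Route 2: Route 2 wins 2–1.
  Route 3 vs Route 7: Route 7 wins 3–0.
  Route 3 vs Route 9: Route 9 wins 3–0.
  Route 3 vs Route 1: Route 3 wins 2–1.
  Route 3 vs Route 2: Route 2 wins 3–0.
  Route 7 vs Route 9: Route 9 wins 2–1.
  Route 7 vs Route 1: Route 7 wins 2–1.
  Route 7 vs Route 2: Route 7 wins 3–0.
  Route 9 vs Route 1: Route 9 wins 3–0.
  Route 9 vs Route 2: Route 9 wins 2–1.
  Route 1 vs Route 2: Route 2 wins 2–1.
Copeland scores (wins − losses):
  Route 4: 2 − 3 = -1
  Route 3: 1 − 4 = -3
  Route 7: 4 − 1 = 3
  Route 9: 5 − 0 = 5
  Route 1: 0 − 5 = -5
  Route 2: 3 − 2 = 1
Route 9 has the best Copeland score.

Route 9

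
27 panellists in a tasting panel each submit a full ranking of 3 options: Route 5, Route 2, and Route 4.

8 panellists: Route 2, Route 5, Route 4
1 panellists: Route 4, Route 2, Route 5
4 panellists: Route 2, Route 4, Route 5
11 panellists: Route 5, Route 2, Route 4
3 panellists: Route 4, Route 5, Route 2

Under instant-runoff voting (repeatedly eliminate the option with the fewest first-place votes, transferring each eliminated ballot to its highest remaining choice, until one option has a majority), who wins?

Round 1: Route 2 12, Route 5 11, Route 4 4. Route 4 has the fewest and is eliminated.
Round 2: Route 5 14, Route 2 13. Route 5 has a majority.

Route 5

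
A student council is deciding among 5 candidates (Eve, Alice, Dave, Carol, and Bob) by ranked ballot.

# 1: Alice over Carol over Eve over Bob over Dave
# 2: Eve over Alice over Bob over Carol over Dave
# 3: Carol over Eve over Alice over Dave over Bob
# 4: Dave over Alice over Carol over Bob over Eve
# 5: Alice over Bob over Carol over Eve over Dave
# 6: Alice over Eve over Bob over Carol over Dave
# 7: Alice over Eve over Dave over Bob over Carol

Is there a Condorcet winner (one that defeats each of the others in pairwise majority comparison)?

Yes

Head-to-head results (7 voters total):
Eve vs Alice: Alice wins 5–2.
Eve vs Dave: Eve wins 6–1.
Eve vs Carol: Carol wins 4–3.
Eve vs Bob: Eve wins 5–2.
Alice vs Dave: Alice wins 6–1.
Alice vs Carol: Alice wins 6–1.
Alice vs Bob: Alice wins 7–0.
Dave vs Carol: Carol wins 5–2.
Dave vs Bob: Bob wins 4–3.
Carol vs Bob: Bob wins 4–3.
Alice beats each rival — Eve (5–2), Dave (6–1), Carol (6–1), Bob (7–0) — so Alice is the Condorcet winner.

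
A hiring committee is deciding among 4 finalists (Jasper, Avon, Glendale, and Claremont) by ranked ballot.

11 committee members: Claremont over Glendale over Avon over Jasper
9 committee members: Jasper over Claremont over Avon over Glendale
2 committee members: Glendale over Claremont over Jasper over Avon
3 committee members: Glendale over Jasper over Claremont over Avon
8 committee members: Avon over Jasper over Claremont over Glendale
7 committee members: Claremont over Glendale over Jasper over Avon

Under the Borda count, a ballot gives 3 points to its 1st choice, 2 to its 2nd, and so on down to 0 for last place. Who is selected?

Claremont

Borda scores:
  Jasper: 11·0 + 9·3 + 2·1 + 3·2 + 8·2 + 7·1 = 58
  Avon: 11·1 + 9·1 + 2·0 + 3·0 + 8·3 + 7·0 = 44
  Glendale: 11·2 + 9·0 + 2·3 + 3·3 + 8·0 + 7·2 = 51
  Claremont: 11·3 + 9·2 + 2·2 + 3·1 + 8·1 + 7·3 = 87
Claremont has the highest total.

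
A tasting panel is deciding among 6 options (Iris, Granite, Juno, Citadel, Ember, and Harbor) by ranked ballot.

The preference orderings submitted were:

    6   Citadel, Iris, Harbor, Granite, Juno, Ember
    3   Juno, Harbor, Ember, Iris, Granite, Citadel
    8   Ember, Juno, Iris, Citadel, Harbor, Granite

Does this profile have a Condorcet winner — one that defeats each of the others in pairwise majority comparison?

Head-to-head results (17 voters total):
Iris vs Granite: Iris wins 17–0.
Iris vs Juno: Juno wins 11–6.
Iris vs Citadel: Iris wins 11–6.
Iris vs Ember: Ember wins 11–6.
Iris vs Harbor: Iris wins 14–3.
Granite vs Juno: Juno wins 11–6.
Granite vs Citadel: Citadel wins 14–3.
Granite vs Ember: Ember wins 11–6.
Granite vs Harbor: Harbor wins 17–0.
Juno vs Citadel: Juno wins 11–6.
Juno vs Ember: Juno wins 9–8.
Juno vs Harbor: Juno wins 11–6.
Citadel vs Ember: Ember wins 11–6.
Citadel vs Harbor: Citadel wins 14–3.
Ember vs Harbor: Harbor wins 9–8.
Juno beats each rival — Iris (11–6), Granite (11–6), Citadel (11–6), Ember (9–8), Harbor (11–6) — so Juno is the Condorcet winner.

Yes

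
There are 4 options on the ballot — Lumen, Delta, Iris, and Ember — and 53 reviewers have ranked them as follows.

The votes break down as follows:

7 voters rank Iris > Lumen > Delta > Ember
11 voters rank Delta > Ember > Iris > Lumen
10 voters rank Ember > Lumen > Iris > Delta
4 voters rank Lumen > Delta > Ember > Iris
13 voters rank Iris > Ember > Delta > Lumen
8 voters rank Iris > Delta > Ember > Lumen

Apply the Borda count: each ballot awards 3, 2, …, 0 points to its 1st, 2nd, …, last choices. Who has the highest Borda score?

Iris

Borda scores:
  Lumen: 7·2 + 11·0 + 10·2 + 4·3 + 13·0 + 8·0 = 46
  Delta: 7·1 + 11·3 + 10·0 + 4·2 + 13·1 + 8·2 = 77
  Iris: 7·3 + 11·1 + 10·1 + 4·0 + 13·3 + 8·3 = 105
  Ember: 7·0 + 11·2 + 10·3 + 4·1 + 13·2 + 8·1 = 90
Iris has the highest total.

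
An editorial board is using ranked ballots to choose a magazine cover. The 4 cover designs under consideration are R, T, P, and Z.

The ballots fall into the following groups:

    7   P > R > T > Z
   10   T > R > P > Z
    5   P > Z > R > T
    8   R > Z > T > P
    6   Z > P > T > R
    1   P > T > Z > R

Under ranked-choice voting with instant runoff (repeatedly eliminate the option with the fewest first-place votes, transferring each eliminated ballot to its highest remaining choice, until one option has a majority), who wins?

Round 1: P 13, T 10, R 8, Z 6. Z has the fewest and is eliminated.
Round 2: P 19, T 10, R 8. P has a majority.

P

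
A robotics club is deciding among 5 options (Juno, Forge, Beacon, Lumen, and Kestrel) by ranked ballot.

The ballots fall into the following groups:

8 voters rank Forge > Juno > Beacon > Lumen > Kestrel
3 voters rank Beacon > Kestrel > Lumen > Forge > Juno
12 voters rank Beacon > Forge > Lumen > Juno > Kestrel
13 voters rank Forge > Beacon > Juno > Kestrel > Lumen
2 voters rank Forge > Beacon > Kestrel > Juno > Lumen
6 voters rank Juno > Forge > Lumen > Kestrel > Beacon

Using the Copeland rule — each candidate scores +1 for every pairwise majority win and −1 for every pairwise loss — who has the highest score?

Pairwise results:
  Juno vs Forge: Forge wins 38–6.
  Juno vs Beacon: Beacon wins 30–14.
  Juno vs Lumen: Juno wins 29–15.
  Juno vs Kestrel: Juno wins 39–5.
  Forge vs Beacon: Forge wins 29–15.
  Forge vs Lumen: Forge wins 41–3.
  Forge vs Kestrel: Forge wins 41–3.
  Beacon vs Lumen: Beacon wins 38–6.
  Beacon vs Kestrel: Beacon wins 38–6.
  Lumen vs Kestrel: Lumen wins 26–18.
Copeland scores (wins − losses):
  Juno: 2 − 2 = 0
  Forge: 4 − 0 = 4
  Beacon: 3 − 1 = 2
  Lumen: 1 − 3 = -2
  Kestrel: 0 − 4 = -4
Forge has the best Copeland score.

Forge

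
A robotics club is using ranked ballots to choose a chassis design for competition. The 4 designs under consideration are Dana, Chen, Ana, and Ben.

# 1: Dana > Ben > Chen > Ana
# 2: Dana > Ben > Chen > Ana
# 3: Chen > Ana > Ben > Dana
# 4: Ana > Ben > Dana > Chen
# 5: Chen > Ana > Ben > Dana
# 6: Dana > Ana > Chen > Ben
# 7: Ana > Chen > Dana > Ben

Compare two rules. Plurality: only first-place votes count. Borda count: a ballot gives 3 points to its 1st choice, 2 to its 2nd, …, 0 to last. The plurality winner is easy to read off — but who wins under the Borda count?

Plurality first-place counts: Dana 3, Chen 2, Ana 2, Ben 0 → Dana.
Borda totals: Dana 11, Chen 11, Ana 12, Ben 8 → Ana.

Ana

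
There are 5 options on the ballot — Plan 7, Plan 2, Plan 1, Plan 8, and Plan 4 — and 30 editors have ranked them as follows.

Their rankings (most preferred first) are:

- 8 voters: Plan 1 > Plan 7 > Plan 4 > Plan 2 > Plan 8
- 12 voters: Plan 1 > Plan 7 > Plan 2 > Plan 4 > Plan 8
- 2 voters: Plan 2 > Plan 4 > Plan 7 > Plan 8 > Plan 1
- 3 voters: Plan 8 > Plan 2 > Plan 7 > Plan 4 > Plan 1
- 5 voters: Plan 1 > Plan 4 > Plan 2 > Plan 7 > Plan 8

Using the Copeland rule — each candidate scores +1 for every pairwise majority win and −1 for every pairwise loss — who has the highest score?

Pairwise results:
  Plan 7 vs Plan 2: Plan 7 wins 20–10.
  Plan 7 vs Plan 1: Plan 1 wins 25–5.
  Plan 7 vs Plan 8: Plan 7 wins 27–3.
  Plan 7 vs Plan 4: Plan 7 wins 23–7.
  Plan 2 vs Plan 1: Plan 1 wins 25–5.
  Plan 2 vs Plan 8: Plan 2 wins 27–3.
  Plan 2 vs Plan 4: Plan 2 wins 17–13.
  Plan 1 vs Plan 8: Plan 1 wins 25–5.
  Plan 1 vs Plan 4: Plan 1 wins 25–5.
  Plan 8 vs Plan 4: Plan 4 wins 27–3.
Copeland scores (wins − losses):
  Plan 7: 3 − 1 = 2
  Plan 2: 2 − 2 = 0
  Plan 1: 4 − 0 = 4
  Plan 8: 0 − 4 = -4
  Plan 4: 1 − 3 = -2
Plan 1 has the best Copeland score.

Plan 1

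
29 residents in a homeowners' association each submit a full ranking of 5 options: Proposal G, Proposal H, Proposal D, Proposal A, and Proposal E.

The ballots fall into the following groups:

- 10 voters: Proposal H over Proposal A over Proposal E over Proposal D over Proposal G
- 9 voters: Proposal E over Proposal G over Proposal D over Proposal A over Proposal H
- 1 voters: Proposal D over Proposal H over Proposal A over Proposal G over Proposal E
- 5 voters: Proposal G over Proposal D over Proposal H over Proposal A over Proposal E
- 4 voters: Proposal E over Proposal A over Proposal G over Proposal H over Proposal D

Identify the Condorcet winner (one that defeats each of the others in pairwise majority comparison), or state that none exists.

Head-to-head results (29 voters total):
Proposal G vs Proposal H: Proposal G wins 18–11.
Proposal G vs Proposal D: Proposal G wins 18–11.
Proposal G vs Proposal A: Proposal A wins 15–14.
Proposal G vs Proposal E: Proposal E wins 23–6.
Proposal H vs Proposal D: Proposal D wins 15–14.
Proposal H vs Proposal A: Proposal H wins 16–13.
Proposal H vs Proposal E: Proposal H wins 16–13.
Proposal D vs Proposal A: Proposal D wins 15–14.
Proposal D vs Proposal E: Proposal E wins 23–6.
Proposal A vs Proposal E: Proposal A wins 16–13.
No candidate beats all others: Proposal G beats Proposal H beats Proposal A beats Proposal G, a majority cycle.

There is no Condorcet winner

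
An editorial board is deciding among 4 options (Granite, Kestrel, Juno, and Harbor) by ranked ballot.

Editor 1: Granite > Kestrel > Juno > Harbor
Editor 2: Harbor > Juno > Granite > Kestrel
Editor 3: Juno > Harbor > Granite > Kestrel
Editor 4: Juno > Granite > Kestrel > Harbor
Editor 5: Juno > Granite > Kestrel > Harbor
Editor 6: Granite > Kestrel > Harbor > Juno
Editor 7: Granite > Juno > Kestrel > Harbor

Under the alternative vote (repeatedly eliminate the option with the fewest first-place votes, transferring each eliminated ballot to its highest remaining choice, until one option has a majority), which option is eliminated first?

Kestrel

Round 1: Granite 3, Juno 3, Harbor 1, Kestrel 0. Kestrel has the fewest and is eliminated.
Round 2: Granite 3, Juno 3, Harbor 1. Harbor has the fewest and is eliminated.
Round 3: Juno 4, Granite 3. Juno has a majority.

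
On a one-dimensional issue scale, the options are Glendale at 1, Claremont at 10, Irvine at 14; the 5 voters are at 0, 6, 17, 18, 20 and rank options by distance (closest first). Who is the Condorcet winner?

With single-peaked preferences on a line, the Condorcet winner is the candidate closest to the median voter.
The median voter (position 17) is closest to Irvine at 14.
Check: Irvine vs Claremont — voters closer to Irvine: 3 of 5.

Irvine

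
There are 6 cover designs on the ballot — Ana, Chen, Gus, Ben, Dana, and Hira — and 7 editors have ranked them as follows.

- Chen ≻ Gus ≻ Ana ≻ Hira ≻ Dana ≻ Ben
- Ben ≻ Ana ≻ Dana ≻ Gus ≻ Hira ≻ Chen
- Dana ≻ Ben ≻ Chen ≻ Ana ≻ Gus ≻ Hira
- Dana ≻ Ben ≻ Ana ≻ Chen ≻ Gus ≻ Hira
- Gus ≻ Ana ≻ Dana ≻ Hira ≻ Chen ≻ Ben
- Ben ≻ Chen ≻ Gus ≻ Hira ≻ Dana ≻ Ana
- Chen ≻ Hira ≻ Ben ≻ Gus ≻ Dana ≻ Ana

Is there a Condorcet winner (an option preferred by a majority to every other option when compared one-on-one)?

No

Head-to-head results (7 voters total):
Ana vs Chen: Chen wins 4–3.
Ana vs Gus: Gus wins 4–3.
Ana vs Ben: Ben wins 5–2.
Ana vs Dana: Dana wins 4–3.
Ana vs Hira: Ana wins 5–2.
Chen vs Gus: Chen wins 5–2.
Chen vs Ben: Ben wins 4–3.
Chen vs Dana: Dana wins 4–3.
Chen vs Hira: Chen wins 5–2.
Gus vs Ben: Ben wins 5–2.
Gus vs Dana: Gus wins 4–3.
Gus vs Hira: Gus wins 6–1.
Ben vs Dana: Dana wins 4–3.
Ben vs Hira: Ben wins 4–3.
Dana vs Hira: Dana wins 4–3.
No candidate beats all others: Chen beats Gus beats Dana beats Chen, a majority cycle.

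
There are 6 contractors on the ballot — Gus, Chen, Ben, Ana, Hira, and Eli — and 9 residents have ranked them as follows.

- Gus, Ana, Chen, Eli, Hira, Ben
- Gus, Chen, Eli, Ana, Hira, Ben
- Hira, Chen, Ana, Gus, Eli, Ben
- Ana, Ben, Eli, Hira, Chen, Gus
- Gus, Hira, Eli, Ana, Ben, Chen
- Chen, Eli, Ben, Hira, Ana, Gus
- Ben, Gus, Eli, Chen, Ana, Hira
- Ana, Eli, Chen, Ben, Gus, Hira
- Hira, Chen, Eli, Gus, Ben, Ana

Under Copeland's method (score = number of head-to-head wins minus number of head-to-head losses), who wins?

Chen

Pairwise results:
  Gus vs Chen: Chen wins 5–4.
  Gus vs Ben: Gus wins 5–4.
  Gus vs Ana: Gus wins 5–4.
  Gus vs Hira: Gus wins 5–4.
  Gus vs Eli: Gus wins 5–4.
  Chen vs Ben: Chen wins 6–3.
  Chen vs Ana: Chen wins 5–4.
  Chen vs Hira: Chen wins 5–4.
  Chen vs Eli: Chen wins 5–4.
  Ben vs Ana: Ana wins 6–3.
  Ben vs Hira: Hira wins 5–4.
  Ben vs Eli: Eli wins 7–2.
  Ana vs Hira: Ana wins 5–4.
  Ana vs Eli: Eli wins 5–4.
  Hira vs Eli: Eli wins 6–3.
Copeland scores (wins − losses):
  Gus: 4 − 1 = 3
  Chen: 5 − 0 = 5
  Ben: 0 − 5 = -5
  Ana: 2 − 3 = -1
  Hira: 1 − 4 = -3
  Eli: 3 − 2 = 1
Chen has the best Copeland score.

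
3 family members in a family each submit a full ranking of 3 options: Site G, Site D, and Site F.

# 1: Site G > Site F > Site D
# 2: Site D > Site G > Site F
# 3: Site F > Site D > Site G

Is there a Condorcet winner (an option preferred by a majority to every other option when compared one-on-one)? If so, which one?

Head-to-head results (3 voters total):
Site G vs Site D: Site D wins 2–1.
Site G vs Site F: Site G wins 2–1.
Site D vs Site F: Site F wins 2–1.
No candidate beats all others: Site G beats Site F beats Site D beats Site G, a majority cycle.

There is no Condorcet winner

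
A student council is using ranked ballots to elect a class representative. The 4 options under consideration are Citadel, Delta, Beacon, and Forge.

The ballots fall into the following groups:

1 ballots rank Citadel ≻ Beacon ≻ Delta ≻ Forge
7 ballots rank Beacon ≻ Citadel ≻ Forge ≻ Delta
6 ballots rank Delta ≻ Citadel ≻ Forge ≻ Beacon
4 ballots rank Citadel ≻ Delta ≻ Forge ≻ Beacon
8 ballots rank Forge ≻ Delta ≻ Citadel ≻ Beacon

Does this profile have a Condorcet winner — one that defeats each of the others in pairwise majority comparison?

Head-to-head results (26 voters total):
Citadel vs Delta: Delta wins 14–12.
Citadel vs Beacon: Citadel wins 19–7.
Citadel vs Forge: Citadel wins 18–8.
Delta vs Beacon: Delta wins 18–8.
Delta vs Forge: Forge wins 15–11.
Beacon vs Forge: Forge wins 18–8.
No candidate beats all others: Citadel beats Forge beats Delta beats Citadel, a majority cycle.

No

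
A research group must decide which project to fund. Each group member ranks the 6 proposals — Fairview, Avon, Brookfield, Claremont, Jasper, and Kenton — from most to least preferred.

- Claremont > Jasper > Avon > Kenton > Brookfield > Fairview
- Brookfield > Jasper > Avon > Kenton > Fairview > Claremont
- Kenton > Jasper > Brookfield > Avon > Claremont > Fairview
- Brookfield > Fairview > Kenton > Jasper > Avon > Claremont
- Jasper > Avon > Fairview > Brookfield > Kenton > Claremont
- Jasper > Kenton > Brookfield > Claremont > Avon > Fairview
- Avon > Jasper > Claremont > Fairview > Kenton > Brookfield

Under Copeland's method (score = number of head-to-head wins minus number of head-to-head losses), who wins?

Jasper

Pairwise results:
  Fairview vs Avon: Avon wins 6–1.
  Fairview vs Brookfield: Brookfield wins 5–2.
  Fairview vs Claremont: Claremont wins 4–3.
  Fairview vs Jasper: Jasper wins 6–1.
  Fairview vs Kenton: Kenton wins 4–3.
  Avon vs Brookfield: Brookfield wins 4–3.
  Avon vs Claremont: Avon wins 5–2.
  Avon vs Jasper: Jasper wins 6–1.
  Avon vs Kenton: Avon wins 4–3.
  Brookfield vs Claremont: Brookfield wins 5–2.
  Brookfield vs Jasper: Jasper wins 5–2.
  Brookfield vs Kenton: Kenton wins 4–3.
  Claremont vs Jasper: Jasper wins 6–1.
  Claremont vs Kenton: Kenton wins 5–2.
  Jasper vs Kenton: Jasper wins 5–2.
Copeland scores (wins − losses):
  Fairview: 0 − 5 = -5
  Avon: 3 − 2 = 1
  Brookfield: 3 − 2 = 1
  Claremont: 1 − 4 = -3
  Jasper: 5 − 0 = 5
  Kenton: 3 − 2 = 1
Jasper has the best Copeland score.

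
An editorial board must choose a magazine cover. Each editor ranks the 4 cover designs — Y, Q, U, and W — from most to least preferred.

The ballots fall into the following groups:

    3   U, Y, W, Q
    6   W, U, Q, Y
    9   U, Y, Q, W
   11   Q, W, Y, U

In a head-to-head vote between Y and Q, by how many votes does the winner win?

5

Ballots ranking Y above Q: 3+9 = 12.
Ballots ranking Q above Y: 6+11 = 17.
Q wins 17–12, a margin of 5.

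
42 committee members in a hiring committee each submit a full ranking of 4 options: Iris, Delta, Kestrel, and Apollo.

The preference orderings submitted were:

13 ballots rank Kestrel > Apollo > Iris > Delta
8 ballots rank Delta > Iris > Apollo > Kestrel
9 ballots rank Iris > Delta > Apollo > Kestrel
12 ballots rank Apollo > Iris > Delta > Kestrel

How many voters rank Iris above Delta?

Ballots ranking Iris above Delta: 13+9+12 = 34.
Ballots ranking Delta above Iris: 8.
So 34 of 42 voters prefer Iris to Delta.

34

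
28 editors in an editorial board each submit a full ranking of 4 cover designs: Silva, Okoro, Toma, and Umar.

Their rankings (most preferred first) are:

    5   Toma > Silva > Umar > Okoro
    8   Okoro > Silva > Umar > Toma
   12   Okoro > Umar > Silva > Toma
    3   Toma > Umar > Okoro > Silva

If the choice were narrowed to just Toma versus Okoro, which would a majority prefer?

Okoro

Ballots ranking Toma above Okoro: 5+3 = 8.
Ballots ranking Okoro above Toma: 8+12 = 20.
Okoro wins the head-to-head, 20–8.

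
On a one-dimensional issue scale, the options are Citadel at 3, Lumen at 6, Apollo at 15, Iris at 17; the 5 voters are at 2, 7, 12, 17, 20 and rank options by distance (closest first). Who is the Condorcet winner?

Apollo

With single-peaked preferences on a line, the Condorcet winner is the candidate closest to the median voter.
The median voter (position 12) is closest to Apollo at 15.
Check: Apollo vs Citadel — voters closer to Apollo: 3 of 5.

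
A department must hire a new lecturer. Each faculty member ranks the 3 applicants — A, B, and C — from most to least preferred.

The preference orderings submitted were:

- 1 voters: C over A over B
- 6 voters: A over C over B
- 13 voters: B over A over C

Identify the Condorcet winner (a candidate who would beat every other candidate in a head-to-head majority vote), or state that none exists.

B

Head-to-head results (20 voters total):
A vs B: B wins 13–7.
A vs C: A wins 19–1.
B vs C: B wins 13–7.
B beats each rival — A (13–7), C (13–7) — so B is the Condorcet winner.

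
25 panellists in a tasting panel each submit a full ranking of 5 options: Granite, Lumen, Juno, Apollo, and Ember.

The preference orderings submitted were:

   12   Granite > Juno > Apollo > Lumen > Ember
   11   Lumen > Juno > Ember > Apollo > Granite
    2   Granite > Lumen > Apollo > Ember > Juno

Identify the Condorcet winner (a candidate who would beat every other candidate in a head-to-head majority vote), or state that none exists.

Head-to-head results (25 voters total):
Granite vs Lumen: Granite wins 14–11.
Granite vs Juno: Granite wins 14–11.
Granite vs Apollo: Granite wins 14–11.
Granite vs Ember: Granite wins 14–11.
Lumen vs Juno: Lumen wins 13–12.
Lumen vs Apollo: Lumen wins 13–12.
Lumen vs Ember: Lumen wins 25–0.
Juno vs Apollo: Juno wins 23–2.
Juno vs Ember: Juno wins 23–2.
Apollo vs Ember: Apollo wins 14–11.
Granite beats each rival — Lumen (14–11), Juno (14–11), Apollo (14–11), Ember (14–11) — so Granite is the Condorcet winner.

Granite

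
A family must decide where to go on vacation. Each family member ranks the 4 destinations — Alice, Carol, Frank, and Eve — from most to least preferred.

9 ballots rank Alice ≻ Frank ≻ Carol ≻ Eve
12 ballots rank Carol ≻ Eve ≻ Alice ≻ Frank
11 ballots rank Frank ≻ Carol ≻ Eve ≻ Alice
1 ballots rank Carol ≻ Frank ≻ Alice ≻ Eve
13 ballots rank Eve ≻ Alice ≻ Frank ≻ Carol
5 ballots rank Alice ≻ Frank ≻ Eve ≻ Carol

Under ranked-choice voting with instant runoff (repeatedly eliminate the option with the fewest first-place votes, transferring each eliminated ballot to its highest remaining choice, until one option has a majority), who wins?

Alice

Round 1: Alice 14, Carol 13, Eve 13, Frank 11. Frank has the fewest and is eliminated.
Round 2: Carol 24, Alice 14, Eve 13. Eve has the fewest and is eliminated.
Round 3: Alice 27, Carol 24. Alice has a majority.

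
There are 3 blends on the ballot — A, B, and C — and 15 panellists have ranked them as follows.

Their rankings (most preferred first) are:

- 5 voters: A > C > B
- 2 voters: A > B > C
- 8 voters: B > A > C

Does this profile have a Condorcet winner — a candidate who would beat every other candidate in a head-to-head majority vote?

Head-to-head results (15 voters total):
A vs B: B wins 8–7.
A vs C: A wins 15–0.
B vs C: B wins 10–5.
B beats each rival — A (8–7), C (10–5) — so B is the Condorcet winner.

Yes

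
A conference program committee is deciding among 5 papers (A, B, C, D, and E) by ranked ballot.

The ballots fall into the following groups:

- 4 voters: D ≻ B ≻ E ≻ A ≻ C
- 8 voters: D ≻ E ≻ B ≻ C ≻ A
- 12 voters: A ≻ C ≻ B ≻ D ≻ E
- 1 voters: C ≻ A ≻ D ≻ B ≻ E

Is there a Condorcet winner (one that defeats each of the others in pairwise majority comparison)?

Head-to-head results (25 voters total):
A vs B: A wins 13–12.
A vs C: A wins 16–9.
A vs D: A wins 13–12.
A vs E: A wins 13–12.
B vs C: C wins 13–12.
B vs D: D wins 13–12.
B vs E: B wins 17–8.
C vs D: C wins 13–12.
C vs E: C wins 13–12.
D vs E: D wins 25–0.
A beats each rival — B (13–12), C (16–9), D (13–12), E (13–12) — so A is the Condorcet winner.

Yes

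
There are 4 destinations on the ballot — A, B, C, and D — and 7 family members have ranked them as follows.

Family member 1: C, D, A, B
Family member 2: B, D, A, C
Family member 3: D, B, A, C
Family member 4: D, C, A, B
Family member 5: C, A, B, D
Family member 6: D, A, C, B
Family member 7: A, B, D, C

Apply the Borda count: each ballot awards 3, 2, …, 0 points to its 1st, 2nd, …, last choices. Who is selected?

Borda scores:
  A: 1 + 1 + 1 + 1 + 2 + 2 + 3 = 11
  B: 0 + 3 + 2 + 0 + 1 + 0 + 2 = 8
  C: 3 + 0 + 0 + 2 + 3 + 1 + 0 = 9
  D: 2 + 2 + 3 + 3 + 0 + 3 + 1 = 14
D has the highest total.

D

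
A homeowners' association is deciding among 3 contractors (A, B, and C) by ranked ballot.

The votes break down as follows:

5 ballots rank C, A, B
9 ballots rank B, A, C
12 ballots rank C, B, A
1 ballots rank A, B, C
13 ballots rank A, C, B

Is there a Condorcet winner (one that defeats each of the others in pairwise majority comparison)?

No

Head-to-head results (40 voters total):
A vs B: B wins 21–19.
A vs C: A wins 23–17.
B vs C: C wins 30–10.
No candidate beats all others: A beats C beats B beats A, a majority cycle.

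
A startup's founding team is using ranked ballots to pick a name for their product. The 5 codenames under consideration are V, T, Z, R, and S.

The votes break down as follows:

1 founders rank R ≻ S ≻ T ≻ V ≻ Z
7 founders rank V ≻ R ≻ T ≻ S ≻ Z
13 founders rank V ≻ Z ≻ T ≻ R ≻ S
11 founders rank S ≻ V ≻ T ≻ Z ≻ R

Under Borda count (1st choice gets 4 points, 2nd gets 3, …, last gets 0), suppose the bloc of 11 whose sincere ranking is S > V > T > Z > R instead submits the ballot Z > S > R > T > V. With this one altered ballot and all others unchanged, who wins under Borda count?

Borda totals with the altered ballot: V 81, T 53, Z 83, R 60, S 43.
The switch changes the winner from V to Z.

Z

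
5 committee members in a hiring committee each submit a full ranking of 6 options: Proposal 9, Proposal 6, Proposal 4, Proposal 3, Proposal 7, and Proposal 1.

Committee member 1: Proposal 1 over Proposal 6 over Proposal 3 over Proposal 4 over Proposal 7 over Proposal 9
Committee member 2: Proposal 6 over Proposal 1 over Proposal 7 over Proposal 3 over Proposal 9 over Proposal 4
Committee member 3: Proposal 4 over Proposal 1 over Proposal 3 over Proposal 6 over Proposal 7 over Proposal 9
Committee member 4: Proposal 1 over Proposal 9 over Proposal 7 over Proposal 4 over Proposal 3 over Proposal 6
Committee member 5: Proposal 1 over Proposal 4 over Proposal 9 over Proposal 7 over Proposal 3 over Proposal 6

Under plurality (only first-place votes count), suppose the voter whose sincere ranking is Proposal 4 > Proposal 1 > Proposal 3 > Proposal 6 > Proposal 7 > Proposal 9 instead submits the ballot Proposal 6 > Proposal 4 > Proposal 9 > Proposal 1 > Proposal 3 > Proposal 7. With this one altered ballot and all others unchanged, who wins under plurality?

Proposal 1

First-place totals with the altered ballot: Proposal 9 0, Proposal 6 2, Proposal 4 0, Proposal 3 0, Proposal 7 0, Proposal 1 3.
The winner is unchanged: still Proposal 1.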